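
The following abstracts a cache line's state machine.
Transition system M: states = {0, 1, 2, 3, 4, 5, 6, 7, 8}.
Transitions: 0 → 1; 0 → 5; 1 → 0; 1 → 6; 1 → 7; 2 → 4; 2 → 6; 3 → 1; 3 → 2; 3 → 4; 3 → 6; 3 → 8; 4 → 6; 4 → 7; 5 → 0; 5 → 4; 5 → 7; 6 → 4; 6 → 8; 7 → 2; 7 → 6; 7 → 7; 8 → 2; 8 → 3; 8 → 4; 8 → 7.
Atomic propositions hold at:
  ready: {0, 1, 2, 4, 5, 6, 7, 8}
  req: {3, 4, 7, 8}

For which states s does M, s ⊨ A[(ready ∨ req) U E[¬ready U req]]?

Sat(ready ∨ req) = {0, 1, 2, 3, 4, 5, 6, 7, 8}
Sat(¬ready) = {3}
E[¬ready U req]: least fixpoint, start Z0 = Sat(req) = {3, 4, 7, 8}, add states in Sat(¬ready) with some successor in Z. Already a fixed point.
Sat(E[¬ready U req]) = {3, 4, 7, 8}
A[(ready ∨ req) U E[¬ready U req]]: least fixpoint, start Z0 = Sat(E[¬ready U req]) = {3, 4, 7, 8}, add states in Sat(ready ∨ req) with every successor in Z. Z1 = {3, 4, 6, 7, 8}; Z2 = {2, 3, 4, 6, 7, 8}; fixed.
Sat(A[(ready ∨ req) U E[¬ready U req]]) = {2, 3, 4, 6, 7, 8}

{2, 3, 4, 6, 7, 8}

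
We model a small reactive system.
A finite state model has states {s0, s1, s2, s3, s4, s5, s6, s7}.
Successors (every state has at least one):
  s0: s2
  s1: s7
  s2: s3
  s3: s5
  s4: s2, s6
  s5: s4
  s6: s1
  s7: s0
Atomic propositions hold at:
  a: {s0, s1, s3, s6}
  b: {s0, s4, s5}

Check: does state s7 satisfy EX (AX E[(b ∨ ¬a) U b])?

No

Sat(¬a) = {s2, s4, s5, s7}
Sat(b ∨ ¬a) = {s0, s2, s4, s5, s7}
E[(b ∨ ¬a) U b]: least fixpoint, start Z0 = Sat(b) = {s0, s4, s5}, add states in Sat(b ∨ ¬a) with some successor in Z. Z1 = {s0, s4, s5, s7}; fixed.
Sat(E[(b ∨ ¬a) U b]) = {s0, s4, s5, s7}
Sat(AX E[(b ∨ ¬a) U b]) = {s : every successor in {s0, s4, s5, s7}} = {s1, s3, s5, s7}
Sat(EX (AX E[(b ∨ ¬a) U b])) = {s : some successor in {s1, s3, s5, s7}} = {s1, s2, s3, s6}
s7 ∉ Sat(EX (AX E[(b ∨ ¬a) U b])) = {s1, s2, s3, s6}, so the formula does not hold at s7.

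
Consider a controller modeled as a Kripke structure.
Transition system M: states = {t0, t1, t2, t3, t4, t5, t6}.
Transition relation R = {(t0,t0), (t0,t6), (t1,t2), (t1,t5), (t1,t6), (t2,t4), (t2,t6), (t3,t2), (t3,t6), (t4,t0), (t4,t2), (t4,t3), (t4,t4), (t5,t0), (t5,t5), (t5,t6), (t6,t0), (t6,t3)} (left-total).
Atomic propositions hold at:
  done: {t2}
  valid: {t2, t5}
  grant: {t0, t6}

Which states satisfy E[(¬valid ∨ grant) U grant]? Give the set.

Sat(¬valid) = {t0, t1, t3, t4, t6}
Sat(¬valid ∨ grant) = {t0, t1, t3, t4, t6}
E[(¬valid ∨ grant) U grant]: least fixpoint, start Z0 = Sat(grant) = {t0, t6}, add states in Sat(¬valid ∨ grant) with some successor in Z. Z1 = {t0, t1, t3, t4, t6}; fixed.
Sat(E[(¬valid ∨ grant) U grant]) = {t0, t1, t3, t4, t6}

{t0, t1, t3, t4, t6}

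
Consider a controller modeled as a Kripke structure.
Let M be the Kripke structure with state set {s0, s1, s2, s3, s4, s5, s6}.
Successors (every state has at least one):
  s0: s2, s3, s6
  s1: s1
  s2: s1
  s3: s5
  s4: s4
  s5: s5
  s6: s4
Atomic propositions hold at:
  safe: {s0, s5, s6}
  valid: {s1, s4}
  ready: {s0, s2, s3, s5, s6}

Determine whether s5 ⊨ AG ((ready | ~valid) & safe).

Yes

Sat(~valid) = {s0, s2, s3, s5, s6}
Sat(ready | ~valid) = {s0, s2, s3, s5, s6}
Sat((ready | ~valid) & safe) = {s0, s5, s6}
AG ((ready | ~valid) & safe): greatest fixpoint, start Z0 = {s0, s5, s6}, keep only states in Sat with every successor in Z. Z1 = {s5}; fixed.
Sat(AG ((ready | ~valid) & safe)) = {s5}
s5 ∈ Sat(AG ((ready | ~valid) & safe)) = {s5}, so the formula holds at s5.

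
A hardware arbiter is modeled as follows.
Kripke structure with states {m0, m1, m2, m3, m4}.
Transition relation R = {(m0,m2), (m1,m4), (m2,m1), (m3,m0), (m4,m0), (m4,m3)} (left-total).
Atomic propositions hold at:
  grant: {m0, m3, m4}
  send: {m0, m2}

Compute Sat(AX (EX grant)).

Sat(EX grant) = {s : some successor in {m0, m3, m4}} = {m1, m3, m4}
Sat(AX (EX grant)) = {s : every successor in {m1, m3, m4}} = {m1, m2}

{m1, m2}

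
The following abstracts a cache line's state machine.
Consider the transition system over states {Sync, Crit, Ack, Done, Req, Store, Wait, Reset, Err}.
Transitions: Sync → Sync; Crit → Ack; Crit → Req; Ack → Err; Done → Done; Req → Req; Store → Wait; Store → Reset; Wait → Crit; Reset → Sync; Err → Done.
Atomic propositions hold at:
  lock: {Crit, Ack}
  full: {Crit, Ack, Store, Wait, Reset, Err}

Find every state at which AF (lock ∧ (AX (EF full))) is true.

EF full: least fixpoint, start Z0 = {Crit, Ack, Store, Wait, Reset, Err}, add states with some successor in Z. Already a fixed point.
Sat(EF full) = {Crit, Ack, Store, Wait, Reset, Err}
Sat(AX (EF full)) = {s : every successor in {Crit, Ack, Store, Wait, Reset, Err}} = {Ack, Store, Wait}
Sat(lock ∧ (AX (EF full))) = {Ack}
AF (lock ∧ (AX (EF full))): least fixpoint, start Z0 = {Ack}, add states with every successor in Z. Already a fixed point.
Sat(AF (lock ∧ (AX (EF full)))) = {Ack}

{Ack}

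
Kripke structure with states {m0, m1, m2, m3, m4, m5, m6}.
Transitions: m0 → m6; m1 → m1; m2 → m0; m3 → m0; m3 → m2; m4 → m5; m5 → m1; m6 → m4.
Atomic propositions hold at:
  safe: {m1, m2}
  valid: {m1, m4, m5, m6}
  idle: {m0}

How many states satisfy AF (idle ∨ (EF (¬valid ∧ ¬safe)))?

Sat(¬valid) = {m0, m2, m3}
Sat(¬safe) = {m0, m3, m4, m5, m6}
Sat(¬valid ∧ ¬safe) = {m0, m3}
EF (¬valid ∧ ¬safe): least fixpoint, start Z0 = {m0, m3}, add states with some successor in Z. Z1 = {m0, m2, m3}; fixed.
Sat(EF (¬valid ∧ ¬safe)) = {m0, m2, m3}
Sat(idle ∨ (EF (¬valid ∧ ¬safe))) = {m0, m2, m3}
AF (idle ∨ (EF (¬valid ∧ ¬safe))): least fixpoint, start Z0 = {m0, m2, m3}, add states with every successor in Z. Already a fixed point.
Sat(AF (idle ∨ (EF (¬valid ∧ ¬safe)))) = {m0, m2, m3}
|Sat(AF (idle ∨ (EF (¬valid ∧ ¬safe))))| = |{m0, m2, m3}| = 3.

3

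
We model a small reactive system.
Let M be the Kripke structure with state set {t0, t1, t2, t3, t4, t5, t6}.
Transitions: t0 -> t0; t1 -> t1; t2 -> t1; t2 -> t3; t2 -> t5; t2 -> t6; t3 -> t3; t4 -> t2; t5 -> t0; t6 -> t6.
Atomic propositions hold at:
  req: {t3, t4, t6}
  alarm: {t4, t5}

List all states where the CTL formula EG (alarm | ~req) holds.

{t0, t1, t2, t4, t5}

Sat(~req) = {t0, t1, t2, t5}
Sat(alarm | ~req) = {t0, t1, t2, t4, t5}
EG (alarm | ~req): greatest fixpoint, start Z0 = {t0, t1, t2, t4, t5}, keep only states in Sat with some successor in Z. Already a fixed point.
Sat(EG (alarm | ~req)) = {t0, t1, t2, t4, t5}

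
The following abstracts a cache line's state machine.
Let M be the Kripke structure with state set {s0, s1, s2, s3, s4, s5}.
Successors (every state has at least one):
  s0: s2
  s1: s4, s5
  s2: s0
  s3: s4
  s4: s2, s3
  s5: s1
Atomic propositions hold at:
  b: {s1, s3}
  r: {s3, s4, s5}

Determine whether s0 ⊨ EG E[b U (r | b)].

Sat(r | b) = {s1, s3, s4, s5}
E[b U (r | b)]: least fixpoint, start Z0 = Sat((r | b)) = {s1, s3, s4, s5}, add states in Sat(b) with some successor in Z. Already a fixed point.
Sat(E[b U (r | b)]) = {s1, s3, s4, s5}
EG E[b U (r | b)]: greatest fixpoint, start Z0 = {s1, s3, s4, s5}, keep only states in Sat with some successor in Z. Already a fixed point.
Sat(EG E[b U (r | b)]) = {s1, s3, s4, s5}
s0 ∉ Sat(EG E[b U (r | b)]) = {s1, s3, s4, s5}, so the formula does not hold at s0.

No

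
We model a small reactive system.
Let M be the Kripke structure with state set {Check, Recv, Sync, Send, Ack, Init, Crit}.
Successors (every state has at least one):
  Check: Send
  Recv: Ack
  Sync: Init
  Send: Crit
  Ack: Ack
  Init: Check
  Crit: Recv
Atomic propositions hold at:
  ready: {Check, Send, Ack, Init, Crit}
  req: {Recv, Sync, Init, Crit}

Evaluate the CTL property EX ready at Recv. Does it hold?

Sat(EX ready) = {s : some successor in {Check, Send, Ack, Init, Crit}} = {Check, Recv, Sync, Send, Ack, Init}
Recv ∈ Sat(EX ready) = {Check, Recv, Sync, Send, Ack, Init}, so the formula holds at Recv.

Yes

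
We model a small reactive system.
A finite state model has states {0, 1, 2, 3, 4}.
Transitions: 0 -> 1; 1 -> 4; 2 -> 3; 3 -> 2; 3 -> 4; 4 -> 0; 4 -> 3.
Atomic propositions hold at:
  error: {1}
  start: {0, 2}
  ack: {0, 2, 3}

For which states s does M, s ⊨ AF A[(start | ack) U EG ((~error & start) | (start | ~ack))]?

{0, 1, 4}

Sat(start | ack) = {0, 2, 3}
Sat(~error) = {0, 2, 3, 4}
Sat(~error & start) = {0, 2}
Sat(~ack) = {1, 4}
Sat(start | ~ack) = {0, 1, 2, 4}
Sat((~error & start) | (start | ~ack)) = {0, 1, 2, 4}
EG ((~error & start) | (start | ~ack)): greatest fixpoint, start Z0 = {0, 1, 2, 4}, keep only states in Sat with some successor in Z. Z1 = {0, 1, 4}; fixed.
Sat(EG ((~error & start) | (start | ~ack))) = {0, 1, 4}
A[(start | ack) U EG ((~error & start) | (start | ~ack))]: least fixpoint, start Z0 = Sat(EG ((~error & start) | (start | ~ack))) = {0, 1, 4}, add states in Sat(start | ack) with every successor in Z. Already a fixed point.
Sat(A[(start | ack) U EG ((~error & start) | (start | ~ack))]) = {0, 1, 4}
AF A[(start | ack) U EG ((~error & start) | (start | ~ack))]: least fixpoint, start Z0 = {0, 1, 4}, add states with every successor in Z. Already a fixed point.
Sat(AF A[(start | ack) U EG ((~error & start) | (start | ~ack))]) = {0, 1, 4}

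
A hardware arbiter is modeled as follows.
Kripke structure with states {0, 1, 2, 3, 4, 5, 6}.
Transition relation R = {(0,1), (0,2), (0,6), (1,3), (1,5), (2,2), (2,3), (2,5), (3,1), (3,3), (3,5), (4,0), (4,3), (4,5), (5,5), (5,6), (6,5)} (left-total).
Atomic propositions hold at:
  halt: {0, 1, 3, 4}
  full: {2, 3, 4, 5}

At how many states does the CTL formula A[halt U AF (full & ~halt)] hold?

Sat(~halt) = {2, 5, 6}
Sat(full & ~halt) = {2, 5}
AF (full & ~halt): least fixpoint, start Z0 = {2, 5}, add states with every successor in Z. Z1 = {2, 5, 6}; fixed.
Sat(AF (full & ~halt)) = {2, 5, 6}
A[halt U AF (full & ~halt)]: least fixpoint, start Z0 = Sat(AF (full & ~halt)) = {2, 5, 6}, add states in Sat(halt) with every successor in Z. Already a fixed point.
Sat(A[halt U AF (full & ~halt)]) = {2, 5, 6}
|Sat(A[halt U AF (full & ~halt)])| = |{2, 5, 6}| = 3.

3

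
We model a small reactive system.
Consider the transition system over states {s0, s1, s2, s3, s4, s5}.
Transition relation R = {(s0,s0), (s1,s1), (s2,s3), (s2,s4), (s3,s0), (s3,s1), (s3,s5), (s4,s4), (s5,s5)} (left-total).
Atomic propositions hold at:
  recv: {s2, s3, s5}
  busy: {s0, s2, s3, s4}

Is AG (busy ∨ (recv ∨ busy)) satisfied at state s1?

No

Sat(recv ∨ busy) = {s0, s2, s3, s4, s5}
Sat(busy ∨ (recv ∨ busy)) = {s0, s2, s3, s4, s5}
AG (busy ∨ (recv ∨ busy)): greatest fixpoint, start Z0 = {s0, s2, s3, s4, s5}, keep only states in Sat with every successor in Z. Z1 = {s0, s2, s4, s5}; Z2 = {s0, s4, s5}; fixed.
Sat(AG (busy ∨ (recv ∨ busy))) = {s0, s4, s5}
s1 ∉ Sat(AG (busy ∨ (recv ∨ busy))) = {s0, s4, s5}, so the formula does not hold at s1.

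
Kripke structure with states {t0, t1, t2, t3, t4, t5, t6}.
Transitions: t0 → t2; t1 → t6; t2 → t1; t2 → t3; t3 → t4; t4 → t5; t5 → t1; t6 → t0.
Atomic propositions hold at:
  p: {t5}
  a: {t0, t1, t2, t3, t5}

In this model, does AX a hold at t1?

Sat(AX a) = {s : every successor in {t0, t1, t2, t3, t5}} = {t0, t2, t4, t5, t6}
t1 ∉ Sat(AX a) = {t0, t2, t4, t5, t6}, so the formula does not hold at t1.

No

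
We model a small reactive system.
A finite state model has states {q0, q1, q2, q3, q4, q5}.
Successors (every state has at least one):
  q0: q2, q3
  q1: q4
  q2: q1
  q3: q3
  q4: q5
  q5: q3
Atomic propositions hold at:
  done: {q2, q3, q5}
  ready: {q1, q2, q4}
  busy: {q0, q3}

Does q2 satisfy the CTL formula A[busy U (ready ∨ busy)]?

Yes

Sat(ready ∨ busy) = {q0, q1, q2, q3, q4}
A[busy U (ready ∨ busy)]: least fixpoint, start Z0 = Sat((ready ∨ busy)) = {q0, q1, q2, q3, q4}, add states in Sat(busy) with every successor in Z. Already a fixed point.
Sat(A[busy U (ready ∨ busy)]) = {q0, q1, q2, q3, q4}
q2 ∈ Sat(A[busy U (ready ∨ busy)]) = {q0, q1, q2, q3, q4}, so the formula holds at q2.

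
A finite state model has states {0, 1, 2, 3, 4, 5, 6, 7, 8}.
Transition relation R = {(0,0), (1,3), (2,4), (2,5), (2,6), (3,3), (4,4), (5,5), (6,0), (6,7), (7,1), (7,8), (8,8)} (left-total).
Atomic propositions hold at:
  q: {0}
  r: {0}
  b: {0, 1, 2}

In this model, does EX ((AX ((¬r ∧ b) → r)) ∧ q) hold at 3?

Sat(¬r) = {1, 2, 3, 4, 5, 6, 7, 8}
Sat(¬r ∧ b) = {1, 2}
Sat((¬r ∧ b) → r) = {0, 3, 4, 5, 6, 7, 8}
Sat(AX ((¬r ∧ b) → r)) = {s : every successor in {0, 3, 4, 5, 6, 7, 8}} = {0, 1, 2, 3, 4, 5, 6, 8}
Sat((AX ((¬r ∧ b) → r)) ∧ q) = {0}
Sat(EX ((AX ((¬r ∧ b) → r)) ∧ q)) = {s : some successor in {0}} = {0, 6}
3 ∉ Sat(EX ((AX ((¬r ∧ b) → r)) ∧ q)) = {0, 6}, so the formula does not hold at 3.

No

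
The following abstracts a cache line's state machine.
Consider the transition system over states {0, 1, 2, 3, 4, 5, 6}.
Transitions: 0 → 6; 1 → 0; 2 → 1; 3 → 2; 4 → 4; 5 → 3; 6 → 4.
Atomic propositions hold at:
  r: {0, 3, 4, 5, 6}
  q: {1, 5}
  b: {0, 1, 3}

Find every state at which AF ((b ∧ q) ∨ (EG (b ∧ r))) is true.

Sat(b ∧ q) = {1}
Sat(b ∧ r) = {0, 3}
EG (b ∧ r): greatest fixpoint, start Z0 = {0, 3}, keep only states in Sat with some successor in Z. Z1 = ∅; fixed.
Sat(EG (b ∧ r)) = ∅
Sat((b ∧ q) ∨ (EG (b ∧ r))) = {1}
AF ((b ∧ q) ∨ (EG (b ∧ r))): least fixpoint, start Z0 = {1}, add states with every successor in Z. Z1 = {1, 2}; Z2 = {1, 2, 3}; Z3 = {1, 2, 3, 5}; fixed.
Sat(AF ((b ∧ q) ∨ (EG (b ∧ r)))) = {1, 2, 3, 5}

{1, 2, 3, 5}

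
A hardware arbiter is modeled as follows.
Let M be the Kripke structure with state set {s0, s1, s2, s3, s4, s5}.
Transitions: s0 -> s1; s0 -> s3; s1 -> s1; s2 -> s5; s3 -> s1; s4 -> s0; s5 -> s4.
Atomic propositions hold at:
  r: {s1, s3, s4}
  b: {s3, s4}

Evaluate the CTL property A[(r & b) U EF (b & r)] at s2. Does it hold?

Yes

Sat(r & b) = {s3, s4}
Sat(b & r) = {s3, s4}
EF (b & r): least fixpoint, start Z0 = {s3, s4}, add states with some successor in Z. Z1 = {s0, s3, s4, s5}; Z2 = {s0, s2, s3, s4, s5}; fixed.
Sat(EF (b & r)) = {s0, s2, s3, s4, s5}
A[(r & b) U EF (b & r)]: least fixpoint, start Z0 = Sat(EF (b & r)) = {s0, s2, s3, s4, s5}, add states in Sat(r & b) with every successor in Z. Already a fixed point.
Sat(A[(r & b) U EF (b & r)]) = {s0, s2, s3, s4, s5}
s2 ∈ Sat(A[(r & b) U EF (b & r)]) = {s0, s2, s3, s4, s5}, so the formula holds at s2.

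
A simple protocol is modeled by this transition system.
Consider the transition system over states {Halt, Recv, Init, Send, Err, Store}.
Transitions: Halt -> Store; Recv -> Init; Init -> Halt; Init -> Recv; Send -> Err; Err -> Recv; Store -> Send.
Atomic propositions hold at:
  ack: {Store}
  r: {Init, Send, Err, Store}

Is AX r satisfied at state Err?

Sat(AX r) = {s : every successor in {Init, Send, Err, Store}} = {Halt, Recv, Send, Store}
Err ∉ Sat(AX r) = {Halt, Recv, Send, Store}, so the formula does not hold at Err.

No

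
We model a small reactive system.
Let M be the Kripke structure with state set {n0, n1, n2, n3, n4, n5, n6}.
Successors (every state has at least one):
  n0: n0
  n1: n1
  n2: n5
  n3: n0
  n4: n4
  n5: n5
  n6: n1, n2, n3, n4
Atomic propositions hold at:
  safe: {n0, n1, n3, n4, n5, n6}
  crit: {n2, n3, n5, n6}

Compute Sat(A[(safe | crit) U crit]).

Sat(safe | crit) = {n0, n1, n2, n3, n4, n5, n6}
A[(safe | crit) U crit]: least fixpoint, start Z0 = Sat(crit) = {n2, n3, n5, n6}, add states in Sat(safe | crit) with every successor in Z. Already a fixed point.
Sat(A[(safe | crit) U crit]) = {n2, n3, n5, n6}

{n2, n3, n5, n6}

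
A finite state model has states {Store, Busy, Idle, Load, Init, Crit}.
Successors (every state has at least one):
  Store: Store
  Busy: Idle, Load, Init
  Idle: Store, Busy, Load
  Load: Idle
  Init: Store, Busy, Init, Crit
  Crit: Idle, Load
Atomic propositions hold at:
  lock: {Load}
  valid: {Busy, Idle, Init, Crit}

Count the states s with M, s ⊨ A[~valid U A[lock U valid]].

5

Sat(~valid) = {Store, Load}
A[lock U valid]: least fixpoint, start Z0 = Sat(valid) = {Busy, Idle, Init, Crit}, add states in Sat(lock) with every successor in Z. Z1 = {Busy, Idle, Load, Init, Crit}; fixed.
Sat(A[lock U valid]) = {Busy, Idle, Load, Init, Crit}
A[~valid U A[lock U valid]]: least fixpoint, start Z0 = Sat(A[lock U valid]) = {Busy, Idle, Load, Init, Crit}, add states in Sat(~valid) with every successor in Z. Already a fixed point.
Sat(A[~valid U A[lock U valid]]) = {Busy, Idle, Load, Init, Crit}
|Sat(A[~valid U A[lock U valid]])| = |{Busy, Idle, Load, Init, Crit}| = 5.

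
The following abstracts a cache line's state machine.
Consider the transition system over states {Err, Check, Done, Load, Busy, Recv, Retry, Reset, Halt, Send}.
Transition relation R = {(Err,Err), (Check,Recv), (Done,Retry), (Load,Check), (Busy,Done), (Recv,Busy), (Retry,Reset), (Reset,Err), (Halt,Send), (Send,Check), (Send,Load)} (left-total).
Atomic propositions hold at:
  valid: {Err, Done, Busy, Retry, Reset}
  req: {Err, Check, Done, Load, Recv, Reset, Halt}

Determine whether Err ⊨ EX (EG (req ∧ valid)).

Yes

Sat(req ∧ valid) = {Err, Done, Reset}
EG (req ∧ valid): greatest fixpoint, start Z0 = {Err, Done, Reset}, keep only states in Sat with some successor in Z. Z1 = {Err, Reset}; fixed.
Sat(EG (req ∧ valid)) = {Err, Reset}
Sat(EX (EG (req ∧ valid))) = {s : some successor in {Err, Reset}} = {Err, Retry, Reset}
Err ∈ Sat(EX (EG (req ∧ valid))) = {Err, Retry, Reset}, so the formula holds at Err.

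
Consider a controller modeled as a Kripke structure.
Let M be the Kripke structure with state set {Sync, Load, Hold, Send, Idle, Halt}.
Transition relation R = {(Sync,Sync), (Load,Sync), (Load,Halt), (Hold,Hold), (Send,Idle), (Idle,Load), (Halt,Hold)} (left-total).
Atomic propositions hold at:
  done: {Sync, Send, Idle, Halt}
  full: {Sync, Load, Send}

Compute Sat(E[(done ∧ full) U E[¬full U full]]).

{Sync, Load, Send, Idle}

Sat(done ∧ full) = {Sync, Send}
Sat(¬full) = {Hold, Idle, Halt}
E[¬full U full]: least fixpoint, start Z0 = Sat(full) = {Sync, Load, Send}, add states in Sat(¬full) with some successor in Z. Z1 = {Sync, Load, Send, Idle}; fixed.
Sat(E[¬full U full]) = {Sync, Load, Send, Idle}
E[(done ∧ full) U E[¬full U full]]: least fixpoint, start Z0 = Sat(E[¬full U full]) = {Sync, Load, Send, Idle}, add states in Sat(done ∧ full) with some successor in Z. Already a fixed point.
Sat(E[(done ∧ full) U E[¬full U full]]) = {Sync, Load, Send, Idle}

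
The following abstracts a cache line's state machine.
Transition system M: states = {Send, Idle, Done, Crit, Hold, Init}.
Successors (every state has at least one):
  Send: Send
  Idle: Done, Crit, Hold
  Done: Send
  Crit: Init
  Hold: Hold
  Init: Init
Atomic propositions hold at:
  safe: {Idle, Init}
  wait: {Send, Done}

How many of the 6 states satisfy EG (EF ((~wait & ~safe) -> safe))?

5

Sat(~wait) = {Idle, Crit, Hold, Init}
Sat(~safe) = {Send, Done, Crit, Hold}
Sat(~wait & ~safe) = {Crit, Hold}
Sat((~wait & ~safe) -> safe) = {Send, Idle, Done, Init}
EF ((~wait & ~safe) -> safe): least fixpoint, start Z0 = {Send, Idle, Done, Init}, add states with some successor in Z. Z1 = {Send, Idle, Done, Crit, Init}; fixed.
Sat(EF ((~wait & ~safe) -> safe)) = {Send, Idle, Done, Crit, Init}
EG (EF ((~wait & ~safe) -> safe)): greatest fixpoint, start Z0 = {Send, Idle, Done, Crit, Init}, keep only states in Sat with some successor in Z. Already a fixed point.
Sat(EG (EF ((~wait & ~safe) -> safe))) = {Send, Idle, Done, Crit, Init}
|Sat(EG (EF ((~wait & ~safe) -> safe)))| = |{Send, Idle, Done, Crit, Init}| = 5.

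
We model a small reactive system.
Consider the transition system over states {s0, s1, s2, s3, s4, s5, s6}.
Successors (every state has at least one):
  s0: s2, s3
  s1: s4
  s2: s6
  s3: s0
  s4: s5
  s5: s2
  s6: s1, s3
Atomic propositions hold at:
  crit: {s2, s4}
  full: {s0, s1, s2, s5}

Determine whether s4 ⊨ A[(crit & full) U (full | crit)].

Yes

Sat(crit & full) = {s2}
Sat(full | crit) = {s0, s1, s2, s4, s5}
A[(crit & full) U (full | crit)]: least fixpoint, start Z0 = Sat((full | crit)) = {s0, s1, s2, s4, s5}, add states in Sat(crit & full) with every successor in Z. Already a fixed point.
Sat(A[(crit & full) U (full | crit)]) = {s0, s1, s2, s4, s5}
s4 ∈ Sat(A[(crit & full) U (full | crit)]) = {s0, s1, s2, s4, s5}, so the formula holds at s4.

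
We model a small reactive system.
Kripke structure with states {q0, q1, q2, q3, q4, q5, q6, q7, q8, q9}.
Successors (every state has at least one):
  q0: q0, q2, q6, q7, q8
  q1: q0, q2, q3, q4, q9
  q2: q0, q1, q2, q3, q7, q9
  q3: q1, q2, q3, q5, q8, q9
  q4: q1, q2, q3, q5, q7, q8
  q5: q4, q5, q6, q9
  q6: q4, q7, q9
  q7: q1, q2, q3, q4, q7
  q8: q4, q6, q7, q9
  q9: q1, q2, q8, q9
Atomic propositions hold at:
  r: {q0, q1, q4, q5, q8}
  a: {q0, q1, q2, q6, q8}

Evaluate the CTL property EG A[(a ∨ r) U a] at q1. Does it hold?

Yes

Sat(a ∨ r) = {q0, q1, q2, q4, q5, q6, q8}
A[(a ∨ r) U a]: least fixpoint, start Z0 = Sat(a) = {q0, q1, q2, q6, q8}, add states in Sat(a ∨ r) with every successor in Z. Already a fixed point.
Sat(A[(a ∨ r) U a]) = {q0, q1, q2, q6, q8}
EG A[(a ∨ r) U a]: greatest fixpoint, start Z0 = {q0, q1, q2, q6, q8}, keep only states in Sat with some successor in Z. Z1 = {q0, q1, q2, q8}; Z2 = {q0, q1, q2}; fixed.
Sat(EG A[(a ∨ r) U a]) = {q0, q1, q2}
q1 ∈ Sat(EG A[(a ∨ r) U a]) = {q0, q1, q2}, so the formula holds at q1.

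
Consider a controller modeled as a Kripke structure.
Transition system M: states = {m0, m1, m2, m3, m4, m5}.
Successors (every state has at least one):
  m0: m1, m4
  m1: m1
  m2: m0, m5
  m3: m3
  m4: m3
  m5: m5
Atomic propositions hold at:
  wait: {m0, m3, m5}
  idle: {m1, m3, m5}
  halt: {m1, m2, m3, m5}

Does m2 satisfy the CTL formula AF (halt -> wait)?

Sat(halt -> wait) = {m0, m3, m4, m5}
AF (halt -> wait): least fixpoint, start Z0 = {m0, m3, m4, m5}, add states with every successor in Z. Z1 = {m0, m2, m3, m4, m5}; fixed.
Sat(AF (halt -> wait)) = {m0, m2, m3, m4, m5}
m2 ∈ Sat(AF (halt -> wait)) = {m0, m2, m3, m4, m5}, so the formula holds at m2.

Yes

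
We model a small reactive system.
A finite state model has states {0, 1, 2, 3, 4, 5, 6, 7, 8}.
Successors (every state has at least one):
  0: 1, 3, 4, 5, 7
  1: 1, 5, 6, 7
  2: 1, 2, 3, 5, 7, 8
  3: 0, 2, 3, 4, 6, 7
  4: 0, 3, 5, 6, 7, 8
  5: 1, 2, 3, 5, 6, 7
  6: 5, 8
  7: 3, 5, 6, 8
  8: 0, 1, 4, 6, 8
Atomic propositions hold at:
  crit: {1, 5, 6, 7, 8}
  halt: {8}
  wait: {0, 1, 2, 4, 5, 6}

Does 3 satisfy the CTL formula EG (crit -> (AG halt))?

Yes

AG halt: greatest fixpoint, start Z0 = {8}, keep only states in Sat with every successor in Z. Z1 = ∅; fixed.
Sat(AG halt) = ∅
Sat(crit -> (AG halt)) = {0, 2, 3, 4}
EG (crit -> (AG halt)): greatest fixpoint, start Z0 = {0, 2, 3, 4}, keep only states in Sat with some successor in Z. Already a fixed point.
Sat(EG (crit -> (AG halt))) = {0, 2, 3, 4}
3 ∈ Sat(EG (crit -> (AG halt))) = {0, 2, 3, 4}, so the formula holds at 3.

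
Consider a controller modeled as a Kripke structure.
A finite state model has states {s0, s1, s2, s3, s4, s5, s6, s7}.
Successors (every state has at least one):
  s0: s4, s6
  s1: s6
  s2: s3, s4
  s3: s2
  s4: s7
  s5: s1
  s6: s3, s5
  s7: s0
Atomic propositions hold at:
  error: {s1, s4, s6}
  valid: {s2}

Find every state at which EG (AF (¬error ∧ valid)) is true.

{s2, s3}

Sat(¬error) = {s0, s2, s3, s5, s7}
Sat(¬error ∧ valid) = {s2}
AF (¬error ∧ valid): least fixpoint, start Z0 = {s2}, add states with every successor in Z. Z1 = {s2, s3}; fixed.
Sat(AF (¬error ∧ valid)) = {s2, s3}
EG (AF (¬error ∧ valid)): greatest fixpoint, start Z0 = {s2, s3}, keep only states in Sat with some successor in Z. Already a fixed point.
Sat(EG (AF (¬error ∧ valid))) = {s2, s3}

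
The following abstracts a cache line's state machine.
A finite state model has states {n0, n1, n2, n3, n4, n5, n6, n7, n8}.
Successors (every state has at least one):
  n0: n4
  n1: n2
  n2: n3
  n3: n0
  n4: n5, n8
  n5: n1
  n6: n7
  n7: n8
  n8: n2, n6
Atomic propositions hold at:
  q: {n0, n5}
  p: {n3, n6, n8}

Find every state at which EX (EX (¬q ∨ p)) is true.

Sat(¬q) = {n1, n2, n3, n4, n6, n7, n8}
Sat(¬q ∨ p) = {n1, n2, n3, n4, n6, n7, n8}
Sat(EX (¬q ∨ p)) = {s : some successor in {n1, n2, n3, n4, n6, n7, n8}} = {n0, n1, n2, n4, n5, n6, n7, n8}
Sat(EX (EX (¬q ∨ p))) = {s : some successor in {n0, n1, n2, n4, n5, n6, n7, n8}} = {n0, n1, n3, n4, n5, n6, n7, n8}

{n0, n1, n3, n4, n5, n6, n7, n8}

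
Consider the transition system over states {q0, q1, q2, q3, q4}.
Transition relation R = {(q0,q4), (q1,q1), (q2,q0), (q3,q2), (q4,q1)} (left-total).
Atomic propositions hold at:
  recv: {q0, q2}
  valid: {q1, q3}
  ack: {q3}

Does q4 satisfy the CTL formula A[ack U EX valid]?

Yes

Sat(EX valid) = {s : some successor in {q1, q3}} = {q1, q4}
A[ack U EX valid]: least fixpoint, start Z0 = Sat(EX valid) = {q1, q4}, add states in Sat(ack) with every successor in Z. Already a fixed point.
Sat(A[ack U EX valid]) = {q1, q4}
q4 ∈ Sat(A[ack U EX valid]) = {q1, q4}, so the formula holds at q4.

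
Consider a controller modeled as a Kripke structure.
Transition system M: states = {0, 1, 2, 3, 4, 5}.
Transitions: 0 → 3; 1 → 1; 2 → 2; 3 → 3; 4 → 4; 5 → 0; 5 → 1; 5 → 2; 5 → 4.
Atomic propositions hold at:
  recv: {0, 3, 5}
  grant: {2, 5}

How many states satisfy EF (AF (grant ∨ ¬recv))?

Sat(¬recv) = {1, 2, 4}
Sat(grant ∨ ¬recv) = {1, 2, 4, 5}
AF (grant ∨ ¬recv): least fixpoint, start Z0 = {1, 2, 4, 5}, add states with every successor in Z. Already a fixed point.
Sat(AF (grant ∨ ¬recv)) = {1, 2, 4, 5}
EF (AF (grant ∨ ¬recv)): least fixpoint, start Z0 = {1, 2, 4, 5}, add states with some successor in Z. Already a fixed point.
Sat(EF (AF (grant ∨ ¬recv))) = {1, 2, 4, 5}
|Sat(EF (AF (grant ∨ ¬recv)))| = |{1, 2, 4, 5}| = 4.

4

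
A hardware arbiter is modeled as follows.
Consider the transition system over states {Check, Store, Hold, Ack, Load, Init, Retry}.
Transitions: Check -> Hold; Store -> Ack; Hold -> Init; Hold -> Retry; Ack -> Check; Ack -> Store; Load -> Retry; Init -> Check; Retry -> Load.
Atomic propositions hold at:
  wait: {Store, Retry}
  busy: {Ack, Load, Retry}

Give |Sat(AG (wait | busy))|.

2

Sat(wait | busy) = {Store, Ack, Load, Retry}
AG (wait | busy): greatest fixpoint, start Z0 = {Store, Ack, Load, Retry}, keep only states in Sat with every successor in Z. Z1 = {Store, Load, Retry}; Z2 = {Load, Retry}; fixed.
Sat(AG (wait | busy)) = {Load, Retry}
|Sat(AG (wait | busy))| = |{Load, Retry}| = 2.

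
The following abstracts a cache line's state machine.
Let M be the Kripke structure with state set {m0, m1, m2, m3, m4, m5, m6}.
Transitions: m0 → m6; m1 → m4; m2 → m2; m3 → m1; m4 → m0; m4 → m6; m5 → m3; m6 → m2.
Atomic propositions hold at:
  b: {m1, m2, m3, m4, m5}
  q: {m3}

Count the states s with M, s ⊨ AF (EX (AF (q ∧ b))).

1

Sat(q ∧ b) = {m3}
AF (q ∧ b): least fixpoint, start Z0 = {m3}, add states with every successor in Z. Z1 = {m3, m5}; fixed.
Sat(AF (q ∧ b)) = {m3, m5}
Sat(EX (AF (q ∧ b))) = {s : some successor in {m3, m5}} = {m5}
AF (EX (AF (q ∧ b))): least fixpoint, start Z0 = {m5}, add states with every successor in Z. Already a fixed point.
Sat(AF (EX (AF (q ∧ b)))) = {m5}
|Sat(AF (EX (AF (q ∧ b))))| = |{m5}| = 1.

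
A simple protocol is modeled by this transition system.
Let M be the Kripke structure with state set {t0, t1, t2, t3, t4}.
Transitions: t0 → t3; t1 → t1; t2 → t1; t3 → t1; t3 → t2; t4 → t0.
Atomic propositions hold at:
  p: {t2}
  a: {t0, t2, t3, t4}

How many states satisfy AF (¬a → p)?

Sat(¬a) = {t1}
Sat(¬a → p) = {t0, t2, t3, t4}
AF (¬a → p): least fixpoint, start Z0 = {t0, t2, t3, t4}, add states with every successor in Z. Already a fixed point.
Sat(AF (¬a → p)) = {t0, t2, t3, t4}
|Sat(AF (¬a → p))| = |{t0, t2, t3, t4}| = 4.

4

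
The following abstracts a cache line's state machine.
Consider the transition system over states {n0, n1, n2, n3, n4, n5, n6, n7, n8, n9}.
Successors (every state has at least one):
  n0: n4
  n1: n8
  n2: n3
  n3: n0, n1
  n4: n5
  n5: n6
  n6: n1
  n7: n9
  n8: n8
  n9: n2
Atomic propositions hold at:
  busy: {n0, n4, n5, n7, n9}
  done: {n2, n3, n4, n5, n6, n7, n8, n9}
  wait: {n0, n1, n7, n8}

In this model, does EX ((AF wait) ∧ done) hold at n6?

No

AF wait: least fixpoint, start Z0 = {n0, n1, n7, n8}, add states with every successor in Z. Z1 = {n0, n1, n3, n6, n7, n8}; Z2 = {n0, n1, n2, n3, n5, n6, n7, n8}; Z3 = {n0, n1, n2, n3, n4, n5, n6, n7, n8, n9}; fixed.
Sat(AF wait) = {n0, n1, n2, n3, n4, n5, n6, n7, n8, n9}
Sat((AF wait) ∧ done) = {n2, n3, n4, n5, n6, n7, n8, n9}
Sat(EX ((AF wait) ∧ done)) = {s : some successor in {n2, n3, n4, n5, n6, n7, n8, n9}} = {n0, n1, n2, n4, n5, n7, n8, n9}
n6 ∉ Sat(EX ((AF wait) ∧ done)) = {n0, n1, n2, n4, n5, n7, n8, n9}, so the formula does not hold at n6.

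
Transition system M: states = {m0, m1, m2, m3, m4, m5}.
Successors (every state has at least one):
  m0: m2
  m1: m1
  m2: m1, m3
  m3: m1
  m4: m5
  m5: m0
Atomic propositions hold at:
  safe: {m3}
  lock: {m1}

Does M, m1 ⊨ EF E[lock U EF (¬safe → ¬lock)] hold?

No

Sat(¬safe) = {m0, m1, m2, m4, m5}
Sat(¬lock) = {m0, m2, m3, m4, m5}
Sat(¬safe → ¬lock) = {m0, m2, m3, m4, m5}
EF (¬safe → ¬lock): least fixpoint, start Z0 = {m0, m2, m3, m4, m5}, add states with some successor in Z. Already a fixed point.
Sat(EF (¬safe → ¬lock)) = {m0, m2, m3, m4, m5}
E[lock U EF (¬safe → ¬lock)]: least fixpoint, start Z0 = Sat(EF (¬safe → ¬lock)) = {m0, m2, m3, m4, m5}, add states in Sat(lock) with some successor in Z. Already a fixed point.
Sat(E[lock U EF (¬safe → ¬lock)]) = {m0, m2, m3, m4, m5}
EF E[lock U EF (¬safe → ¬lock)]: least fixpoint, start Z0 = {m0, m2, m3, m4, m5}, add states with some successor in Z. Already a fixed point.
Sat(EF E[lock U EF (¬safe → ¬lock)]) = {m0, m2, m3, m4, m5}
m1 ∉ Sat(EF E[lock U EF (¬safe → ¬lock)]) = {m0, m2, m3, m4, m5}, so the formula does not hold at m1.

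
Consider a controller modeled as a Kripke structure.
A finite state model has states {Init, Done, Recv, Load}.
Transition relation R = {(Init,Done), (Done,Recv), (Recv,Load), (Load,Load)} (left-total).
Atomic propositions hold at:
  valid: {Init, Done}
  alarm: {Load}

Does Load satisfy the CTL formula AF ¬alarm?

Sat(¬alarm) = {Init, Done, Recv}
AF ¬alarm: least fixpoint, start Z0 = {Init, Done, Recv}, add states with every successor in Z. Already a fixed point.
Sat(AF ¬alarm) = {Init, Done, Recv}
Load ∉ Sat(AF ¬alarm) = {Init, Done, Recv}, so the formula does not hold at Load.

No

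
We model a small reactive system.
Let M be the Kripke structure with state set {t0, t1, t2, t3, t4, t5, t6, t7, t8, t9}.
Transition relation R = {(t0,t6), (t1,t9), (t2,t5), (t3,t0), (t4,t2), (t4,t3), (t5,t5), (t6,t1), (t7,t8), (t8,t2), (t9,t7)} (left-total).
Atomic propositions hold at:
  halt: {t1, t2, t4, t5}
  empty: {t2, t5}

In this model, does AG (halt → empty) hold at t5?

Yes

Sat(halt → empty) = {t0, t2, t3, t5, t6, t7, t8, t9}
AG (halt → empty): greatest fixpoint, start Z0 = {t0, t2, t3, t5, t6, t7, t8, t9}, keep only states in Sat with every successor in Z. Z1 = {t0, t2, t3, t5, t7, t8, t9}; Z2 = {t2, t3, t5, t7, t8, t9}; Z3 = {t2, t5, t7, t8, t9}; fixed.
Sat(AG (halt → empty)) = {t2, t5, t7, t8, t9}
t5 ∈ Sat(AG (halt → empty)) = {t2, t5, t7, t8, t9}, so the formula holds at t5.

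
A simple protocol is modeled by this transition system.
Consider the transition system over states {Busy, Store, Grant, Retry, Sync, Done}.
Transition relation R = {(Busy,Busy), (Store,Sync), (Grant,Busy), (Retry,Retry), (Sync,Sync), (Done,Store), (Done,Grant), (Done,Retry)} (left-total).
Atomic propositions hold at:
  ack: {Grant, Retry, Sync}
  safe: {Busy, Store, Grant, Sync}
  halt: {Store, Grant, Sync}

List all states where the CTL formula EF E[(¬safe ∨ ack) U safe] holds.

{Busy, Store, Grant, Sync, Done}

Sat(¬safe) = {Retry, Done}
Sat(¬safe ∨ ack) = {Grant, Retry, Sync, Done}
E[(¬safe ∨ ack) U safe]: least fixpoint, start Z0 = Sat(safe) = {Busy, Store, Grant, Sync}, add states in Sat(¬safe ∨ ack) with some successor in Z. Z1 = {Busy, Store, Grant, Sync, Done}; fixed.
Sat(E[(¬safe ∨ ack) U safe]) = {Busy, Store, Grant, Sync, Done}
EF E[(¬safe ∨ ack) U safe]: least fixpoint, start Z0 = {Busy, Store, Grant, Sync, Done}, add states with some successor in Z. Already a fixed point.
Sat(EF E[(¬safe ∨ ack) U safe]) = {Busy, Store, Grant, Sync, Done}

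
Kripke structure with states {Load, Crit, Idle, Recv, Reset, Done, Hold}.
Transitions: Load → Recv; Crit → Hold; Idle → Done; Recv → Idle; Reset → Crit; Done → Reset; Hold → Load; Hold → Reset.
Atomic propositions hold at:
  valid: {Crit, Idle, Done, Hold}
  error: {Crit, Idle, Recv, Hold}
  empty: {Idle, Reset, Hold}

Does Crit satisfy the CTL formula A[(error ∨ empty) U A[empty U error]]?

Yes

Sat(error ∨ empty) = {Crit, Idle, Recv, Reset, Hold}
A[empty U error]: least fixpoint, start Z0 = Sat(error) = {Crit, Idle, Recv, Hold}, add states in Sat(empty) with every successor in Z. Z1 = {Crit, Idle, Recv, Reset, Hold}; fixed.
Sat(A[empty U error]) = {Crit, Idle, Recv, Reset, Hold}
A[(error ∨ empty) U A[empty U error]]: least fixpoint, start Z0 = Sat(A[empty U error]) = {Crit, Idle, Recv, Reset, Hold}, add states in Sat(error ∨ empty) with every successor in Z. Already a fixed point.
Sat(A[(error ∨ empty) U A[empty U error]]) = {Crit, Idle, Recv, Reset, Hold}
Crit ∈ Sat(A[(error ∨ empty) U A[empty U error]]) = {Crit, Idle, Recv, Reset, Hold}, so the formula holds at Crit.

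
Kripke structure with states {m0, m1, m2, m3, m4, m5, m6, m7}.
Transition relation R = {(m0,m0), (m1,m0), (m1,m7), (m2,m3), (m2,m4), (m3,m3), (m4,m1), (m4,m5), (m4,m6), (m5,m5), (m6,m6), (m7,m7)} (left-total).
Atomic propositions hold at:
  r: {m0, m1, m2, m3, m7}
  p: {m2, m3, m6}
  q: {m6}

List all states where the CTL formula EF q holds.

EF q: least fixpoint, start Z0 = {m6}, add states with some successor in Z. Z1 = {m4, m6}; Z2 = {m2, m4, m6}; fixed.
Sat(EF q) = {m2, m4, m6}

{m2, m4, m6}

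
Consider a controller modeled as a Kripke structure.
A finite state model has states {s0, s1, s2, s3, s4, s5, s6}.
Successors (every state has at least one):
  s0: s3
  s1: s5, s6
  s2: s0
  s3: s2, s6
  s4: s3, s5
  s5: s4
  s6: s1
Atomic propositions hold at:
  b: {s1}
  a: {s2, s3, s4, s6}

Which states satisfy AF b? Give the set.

{s1, s6}

AF b: least fixpoint, start Z0 = {s1}, add states with every successor in Z. Z1 = {s1, s6}; fixed.
Sat(AF b) = {s1, s6}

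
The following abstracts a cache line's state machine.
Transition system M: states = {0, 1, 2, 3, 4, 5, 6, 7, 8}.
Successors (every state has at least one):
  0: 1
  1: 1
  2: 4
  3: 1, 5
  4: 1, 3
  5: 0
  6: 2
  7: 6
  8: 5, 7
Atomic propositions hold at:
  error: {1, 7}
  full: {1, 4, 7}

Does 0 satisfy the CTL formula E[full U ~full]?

Yes

Sat(~full) = {0, 2, 3, 5, 6, 8}
E[full U ~full]: least fixpoint, start Z0 = Sat(~full) = {0, 2, 3, 5, 6, 8}, add states in Sat(full) with some successor in Z. Z1 = {0, 2, 3, 4, 5, 6, 7, 8}; fixed.
Sat(E[full U ~full]) = {0, 2, 3, 4, 5, 6, 7, 8}
0 ∈ Sat(E[full U ~full]) = {0, 2, 3, 4, 5, 6, 7, 8}, so the formula holds at 0.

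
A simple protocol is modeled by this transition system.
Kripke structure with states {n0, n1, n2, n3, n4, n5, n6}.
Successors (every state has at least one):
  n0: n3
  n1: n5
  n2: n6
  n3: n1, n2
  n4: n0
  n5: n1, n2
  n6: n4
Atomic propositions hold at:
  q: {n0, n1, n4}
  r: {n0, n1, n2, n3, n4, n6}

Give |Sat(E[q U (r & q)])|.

Sat(r & q) = {n0, n1, n4}
E[q U (r & q)]: least fixpoint, start Z0 = Sat((r & q)) = {n0, n1, n4}, add states in Sat(q) with some successor in Z. Already a fixed point.
Sat(E[q U (r & q)]) = {n0, n1, n4}
|Sat(E[q U (r & q)])| = |{n0, n1, n4}| = 3.

3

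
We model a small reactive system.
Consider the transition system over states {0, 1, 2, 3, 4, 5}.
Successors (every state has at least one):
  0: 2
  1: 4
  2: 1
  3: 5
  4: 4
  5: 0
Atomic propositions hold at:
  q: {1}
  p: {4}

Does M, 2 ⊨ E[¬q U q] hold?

Yes

Sat(¬q) = {0, 2, 3, 4, 5}
E[¬q U q]: least fixpoint, start Z0 = Sat(q) = {1}, add states in Sat(¬q) with some successor in Z. Z1 = {1, 2}; Z2 = {0, 1, 2}; Z3 = {0, 1, 2, 5}; Z4 = {0, 1, 2, 3, 5}; fixed.
Sat(E[¬q U q]) = {0, 1, 2, 3, 5}
2 ∈ Sat(E[¬q U q]) = {0, 1, 2, 3, 5}, so the formula holds at 2.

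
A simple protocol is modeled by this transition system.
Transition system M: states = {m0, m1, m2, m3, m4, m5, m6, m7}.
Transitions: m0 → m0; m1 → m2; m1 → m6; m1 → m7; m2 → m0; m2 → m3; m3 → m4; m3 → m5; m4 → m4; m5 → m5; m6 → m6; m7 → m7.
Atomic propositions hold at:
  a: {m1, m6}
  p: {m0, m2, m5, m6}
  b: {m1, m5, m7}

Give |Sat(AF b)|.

3

AF b: least fixpoint, start Z0 = {m1, m5, m7}, add states with every successor in Z. Already a fixed point.
Sat(AF b) = {m1, m5, m7}
|Sat(AF b)| = |{m1, m5, m7}| = 3.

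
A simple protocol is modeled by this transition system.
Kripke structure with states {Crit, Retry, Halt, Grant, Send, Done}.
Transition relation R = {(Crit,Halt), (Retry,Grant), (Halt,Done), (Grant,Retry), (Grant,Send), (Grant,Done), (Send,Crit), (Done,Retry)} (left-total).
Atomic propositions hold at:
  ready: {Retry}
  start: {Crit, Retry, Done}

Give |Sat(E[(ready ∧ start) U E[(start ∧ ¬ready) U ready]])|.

2

Sat(ready ∧ start) = {Retry}
Sat(¬ready) = {Crit, Halt, Grant, Send, Done}
Sat(start ∧ ¬ready) = {Crit, Done}
E[(start ∧ ¬ready) U ready]: least fixpoint, start Z0 = Sat(ready) = {Retry}, add states in Sat(start ∧ ¬ready) with some successor in Z. Z1 = {Retry, Done}; fixed.
Sat(E[(start ∧ ¬ready) U ready]) = {Retry, Done}
E[(ready ∧ start) U E[(start ∧ ¬ready) U ready]]: least fixpoint, start Z0 = Sat(E[(start ∧ ¬ready) U ready]) = {Retry, Done}, add states in Sat(ready ∧ start) with some successor in Z. Already a fixed point.
Sat(E[(ready ∧ start) U E[(start ∧ ¬ready) U ready]]) = {Retry, Done}
|Sat(E[(ready ∧ start) U E[(start ∧ ¬ready) U ready]])| = |{Retry, Done}| = 2.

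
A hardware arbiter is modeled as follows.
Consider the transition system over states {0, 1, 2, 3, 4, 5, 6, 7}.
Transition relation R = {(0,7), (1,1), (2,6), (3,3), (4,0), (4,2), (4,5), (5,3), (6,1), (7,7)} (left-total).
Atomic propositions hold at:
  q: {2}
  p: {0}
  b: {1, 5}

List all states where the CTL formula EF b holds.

{1, 2, 4, 5, 6}

EF b: least fixpoint, start Z0 = {1, 5}, add states with some successor in Z. Z1 = {1, 4, 5, 6}; Z2 = {1, 2, 4, 5, 6}; fixed.
Sat(EF b) = {1, 2, 4, 5, 6}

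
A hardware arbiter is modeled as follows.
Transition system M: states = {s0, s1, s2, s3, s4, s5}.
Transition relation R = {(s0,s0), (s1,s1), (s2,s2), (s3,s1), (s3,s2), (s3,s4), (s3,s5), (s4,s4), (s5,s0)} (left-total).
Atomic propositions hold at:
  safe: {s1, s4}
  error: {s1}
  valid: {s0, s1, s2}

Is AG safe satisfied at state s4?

Yes

AG safe: greatest fixpoint, start Z0 = {s1, s4}, keep only states in Sat with every successor in Z. Already a fixed point.
Sat(AG safe) = {s1, s4}
s4 ∈ Sat(AG safe) = {s1, s4}, so the formula holds at s4.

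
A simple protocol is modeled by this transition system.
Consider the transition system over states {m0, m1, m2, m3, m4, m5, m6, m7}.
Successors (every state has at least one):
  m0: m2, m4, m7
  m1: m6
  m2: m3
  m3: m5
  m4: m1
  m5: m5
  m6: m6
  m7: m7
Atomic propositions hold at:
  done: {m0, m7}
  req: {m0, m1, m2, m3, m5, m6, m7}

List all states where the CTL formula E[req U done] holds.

{m0, m7}

E[req U done]: least fixpoint, start Z0 = Sat(done) = {m0, m7}, add states in Sat(req) with some successor in Z. Already a fixed point.
Sat(E[req U done]) = {m0, m7}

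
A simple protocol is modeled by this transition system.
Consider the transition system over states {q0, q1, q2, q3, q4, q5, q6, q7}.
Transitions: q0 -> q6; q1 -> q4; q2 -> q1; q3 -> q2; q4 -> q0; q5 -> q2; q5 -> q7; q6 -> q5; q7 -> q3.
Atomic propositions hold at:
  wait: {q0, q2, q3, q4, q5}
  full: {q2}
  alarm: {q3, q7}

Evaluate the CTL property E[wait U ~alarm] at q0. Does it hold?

Sat(~alarm) = {q0, q1, q2, q4, q5, q6}
E[wait U ~alarm]: least fixpoint, start Z0 = Sat(~alarm) = {q0, q1, q2, q4, q5, q6}, add states in Sat(wait) with some successor in Z. Z1 = {q0, q1, q2, q3, q4, q5, q6}; fixed.
Sat(E[wait U ~alarm]) = {q0, q1, q2, q3, q4, q5, q6}
q0 ∈ Sat(E[wait U ~alarm]) = {q0, q1, q2, q3, q4, q5, q6}, so the formula holds at q0.

Yes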